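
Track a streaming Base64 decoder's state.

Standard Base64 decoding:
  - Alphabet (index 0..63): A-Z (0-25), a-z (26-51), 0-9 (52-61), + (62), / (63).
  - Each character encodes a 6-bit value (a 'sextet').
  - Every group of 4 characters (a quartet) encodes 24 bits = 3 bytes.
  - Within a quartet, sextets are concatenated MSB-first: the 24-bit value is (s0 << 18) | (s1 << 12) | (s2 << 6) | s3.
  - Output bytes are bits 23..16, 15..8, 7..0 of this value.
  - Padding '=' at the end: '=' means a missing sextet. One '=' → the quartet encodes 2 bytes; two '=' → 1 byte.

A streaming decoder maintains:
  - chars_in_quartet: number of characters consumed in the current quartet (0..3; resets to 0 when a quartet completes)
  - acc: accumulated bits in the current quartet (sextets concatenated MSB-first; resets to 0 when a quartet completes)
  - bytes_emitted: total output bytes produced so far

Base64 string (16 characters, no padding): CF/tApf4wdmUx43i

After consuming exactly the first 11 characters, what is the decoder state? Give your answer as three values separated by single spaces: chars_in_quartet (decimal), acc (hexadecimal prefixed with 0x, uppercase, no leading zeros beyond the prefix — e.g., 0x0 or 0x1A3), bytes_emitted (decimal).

Answer: 3 0x30766 6

Derivation:
After char 0 ('C'=2): chars_in_quartet=1 acc=0x2 bytes_emitted=0
After char 1 ('F'=5): chars_in_quartet=2 acc=0x85 bytes_emitted=0
After char 2 ('/'=63): chars_in_quartet=3 acc=0x217F bytes_emitted=0
After char 3 ('t'=45): chars_in_quartet=4 acc=0x85FED -> emit 08 5F ED, reset; bytes_emitted=3
After char 4 ('A'=0): chars_in_quartet=1 acc=0x0 bytes_emitted=3
After char 5 ('p'=41): chars_in_quartet=2 acc=0x29 bytes_emitted=3
After char 6 ('f'=31): chars_in_quartet=3 acc=0xA5F bytes_emitted=3
After char 7 ('4'=56): chars_in_quartet=4 acc=0x297F8 -> emit 02 97 F8, reset; bytes_emitted=6
After char 8 ('w'=48): chars_in_quartet=1 acc=0x30 bytes_emitted=6
After char 9 ('d'=29): chars_in_quartet=2 acc=0xC1D bytes_emitted=6
After char 10 ('m'=38): chars_in_quartet=3 acc=0x30766 bytes_emitted=6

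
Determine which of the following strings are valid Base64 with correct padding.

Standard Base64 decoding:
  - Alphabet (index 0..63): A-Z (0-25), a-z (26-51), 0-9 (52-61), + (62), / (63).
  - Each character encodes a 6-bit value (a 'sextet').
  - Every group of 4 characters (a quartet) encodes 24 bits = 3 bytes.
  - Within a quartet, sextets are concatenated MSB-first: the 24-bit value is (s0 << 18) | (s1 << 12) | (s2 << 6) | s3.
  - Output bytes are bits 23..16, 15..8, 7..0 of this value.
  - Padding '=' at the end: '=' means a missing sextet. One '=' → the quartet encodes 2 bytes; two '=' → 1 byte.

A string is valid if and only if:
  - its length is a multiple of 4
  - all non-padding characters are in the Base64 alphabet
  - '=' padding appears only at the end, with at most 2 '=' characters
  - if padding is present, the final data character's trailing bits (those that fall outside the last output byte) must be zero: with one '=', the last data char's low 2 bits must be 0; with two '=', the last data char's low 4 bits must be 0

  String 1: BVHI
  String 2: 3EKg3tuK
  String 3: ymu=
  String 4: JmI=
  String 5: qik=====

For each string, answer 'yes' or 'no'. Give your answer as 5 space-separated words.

String 1: 'BVHI' → valid
String 2: '3EKg3tuK' → valid
String 3: 'ymu=' → invalid (bad trailing bits)
String 4: 'JmI=' → valid
String 5: 'qik=====' → invalid (5 pad chars (max 2))

Answer: yes yes no yes no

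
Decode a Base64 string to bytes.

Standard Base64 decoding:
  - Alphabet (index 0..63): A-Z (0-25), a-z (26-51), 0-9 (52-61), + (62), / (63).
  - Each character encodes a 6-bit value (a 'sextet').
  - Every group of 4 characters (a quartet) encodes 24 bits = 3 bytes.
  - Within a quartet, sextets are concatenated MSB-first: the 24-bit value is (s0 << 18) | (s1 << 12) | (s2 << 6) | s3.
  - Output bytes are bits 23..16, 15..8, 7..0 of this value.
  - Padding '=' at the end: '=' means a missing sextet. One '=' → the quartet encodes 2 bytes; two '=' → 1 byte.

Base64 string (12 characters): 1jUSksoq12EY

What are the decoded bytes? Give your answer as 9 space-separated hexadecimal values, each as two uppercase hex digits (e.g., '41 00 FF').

Answer: D6 35 12 92 CA 2A D7 61 18

Derivation:
After char 0 ('1'=53): chars_in_quartet=1 acc=0x35 bytes_emitted=0
After char 1 ('j'=35): chars_in_quartet=2 acc=0xD63 bytes_emitted=0
After char 2 ('U'=20): chars_in_quartet=3 acc=0x358D4 bytes_emitted=0
After char 3 ('S'=18): chars_in_quartet=4 acc=0xD63512 -> emit D6 35 12, reset; bytes_emitted=3
After char 4 ('k'=36): chars_in_quartet=1 acc=0x24 bytes_emitted=3
After char 5 ('s'=44): chars_in_quartet=2 acc=0x92C bytes_emitted=3
After char 6 ('o'=40): chars_in_quartet=3 acc=0x24B28 bytes_emitted=3
After char 7 ('q'=42): chars_in_quartet=4 acc=0x92CA2A -> emit 92 CA 2A, reset; bytes_emitted=6
After char 8 ('1'=53): chars_in_quartet=1 acc=0x35 bytes_emitted=6
After char 9 ('2'=54): chars_in_quartet=2 acc=0xD76 bytes_emitted=6
After char 10 ('E'=4): chars_in_quartet=3 acc=0x35D84 bytes_emitted=6
After char 11 ('Y'=24): chars_in_quartet=4 acc=0xD76118 -> emit D7 61 18, reset; bytes_emitted=9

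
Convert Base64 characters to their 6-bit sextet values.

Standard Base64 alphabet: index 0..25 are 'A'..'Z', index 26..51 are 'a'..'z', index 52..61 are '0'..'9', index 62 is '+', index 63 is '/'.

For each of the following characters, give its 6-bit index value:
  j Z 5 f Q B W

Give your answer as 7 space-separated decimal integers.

Answer: 35 25 57 31 16 1 22

Derivation:
'j': a..z range, 26 + ord('j') − ord('a') = 35
'Z': A..Z range, ord('Z') − ord('A') = 25
'5': 0..9 range, 52 + ord('5') − ord('0') = 57
'f': a..z range, 26 + ord('f') − ord('a') = 31
'Q': A..Z range, ord('Q') − ord('A') = 16
'B': A..Z range, ord('B') − ord('A') = 1
'W': A..Z range, ord('W') − ord('A') = 22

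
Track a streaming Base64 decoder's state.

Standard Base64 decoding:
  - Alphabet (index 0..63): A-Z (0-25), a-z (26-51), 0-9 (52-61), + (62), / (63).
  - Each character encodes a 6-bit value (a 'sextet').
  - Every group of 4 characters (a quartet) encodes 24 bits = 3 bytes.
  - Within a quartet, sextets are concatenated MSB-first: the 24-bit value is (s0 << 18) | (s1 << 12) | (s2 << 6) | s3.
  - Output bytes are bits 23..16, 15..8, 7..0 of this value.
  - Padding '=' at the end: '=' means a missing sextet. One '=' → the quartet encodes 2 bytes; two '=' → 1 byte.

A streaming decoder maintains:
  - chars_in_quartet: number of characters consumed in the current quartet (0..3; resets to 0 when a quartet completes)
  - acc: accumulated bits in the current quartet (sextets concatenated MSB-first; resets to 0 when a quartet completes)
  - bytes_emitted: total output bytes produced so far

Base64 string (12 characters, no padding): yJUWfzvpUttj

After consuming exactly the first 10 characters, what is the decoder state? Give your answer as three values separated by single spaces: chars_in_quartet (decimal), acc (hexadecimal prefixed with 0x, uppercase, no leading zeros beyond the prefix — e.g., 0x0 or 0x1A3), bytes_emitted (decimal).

Answer: 2 0x52D 6

Derivation:
After char 0 ('y'=50): chars_in_quartet=1 acc=0x32 bytes_emitted=0
After char 1 ('J'=9): chars_in_quartet=2 acc=0xC89 bytes_emitted=0
After char 2 ('U'=20): chars_in_quartet=3 acc=0x32254 bytes_emitted=0
After char 3 ('W'=22): chars_in_quartet=4 acc=0xC89516 -> emit C8 95 16, reset; bytes_emitted=3
After char 4 ('f'=31): chars_in_quartet=1 acc=0x1F bytes_emitted=3
After char 5 ('z'=51): chars_in_quartet=2 acc=0x7F3 bytes_emitted=3
After char 6 ('v'=47): chars_in_quartet=3 acc=0x1FCEF bytes_emitted=3
After char 7 ('p'=41): chars_in_quartet=4 acc=0x7F3BE9 -> emit 7F 3B E9, reset; bytes_emitted=6
After char 8 ('U'=20): chars_in_quartet=1 acc=0x14 bytes_emitted=6
After char 9 ('t'=45): chars_in_quartet=2 acc=0x52D bytes_emitted=6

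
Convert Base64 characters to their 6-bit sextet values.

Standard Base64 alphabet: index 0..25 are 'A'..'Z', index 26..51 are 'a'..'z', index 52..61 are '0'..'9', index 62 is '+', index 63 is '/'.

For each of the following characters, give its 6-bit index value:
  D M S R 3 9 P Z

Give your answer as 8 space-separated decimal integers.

'D': A..Z range, ord('D') − ord('A') = 3
'M': A..Z range, ord('M') − ord('A') = 12
'S': A..Z range, ord('S') − ord('A') = 18
'R': A..Z range, ord('R') − ord('A') = 17
'3': 0..9 range, 52 + ord('3') − ord('0') = 55
'9': 0..9 range, 52 + ord('9') − ord('0') = 61
'P': A..Z range, ord('P') − ord('A') = 15
'Z': A..Z range, ord('Z') − ord('A') = 25

Answer: 3 12 18 17 55 61 15 25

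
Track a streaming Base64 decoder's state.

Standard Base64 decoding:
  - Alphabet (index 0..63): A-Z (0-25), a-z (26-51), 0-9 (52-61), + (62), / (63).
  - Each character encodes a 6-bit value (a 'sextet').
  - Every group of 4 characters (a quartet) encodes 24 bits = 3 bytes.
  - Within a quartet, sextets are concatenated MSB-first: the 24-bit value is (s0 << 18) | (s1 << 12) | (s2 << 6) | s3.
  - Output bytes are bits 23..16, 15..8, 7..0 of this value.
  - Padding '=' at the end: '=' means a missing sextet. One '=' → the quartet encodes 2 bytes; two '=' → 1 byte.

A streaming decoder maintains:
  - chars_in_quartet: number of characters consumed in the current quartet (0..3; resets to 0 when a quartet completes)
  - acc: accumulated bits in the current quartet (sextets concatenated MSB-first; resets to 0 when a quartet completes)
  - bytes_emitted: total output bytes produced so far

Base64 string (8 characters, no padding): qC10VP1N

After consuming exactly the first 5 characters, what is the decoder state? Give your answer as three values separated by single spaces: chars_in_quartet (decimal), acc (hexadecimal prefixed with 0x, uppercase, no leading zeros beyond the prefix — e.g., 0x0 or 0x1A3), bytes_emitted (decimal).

Answer: 1 0x15 3

Derivation:
After char 0 ('q'=42): chars_in_quartet=1 acc=0x2A bytes_emitted=0
After char 1 ('C'=2): chars_in_quartet=2 acc=0xA82 bytes_emitted=0
After char 2 ('1'=53): chars_in_quartet=3 acc=0x2A0B5 bytes_emitted=0
After char 3 ('0'=52): chars_in_quartet=4 acc=0xA82D74 -> emit A8 2D 74, reset; bytes_emitted=3
After char 4 ('V'=21): chars_in_quartet=1 acc=0x15 bytes_emitted=3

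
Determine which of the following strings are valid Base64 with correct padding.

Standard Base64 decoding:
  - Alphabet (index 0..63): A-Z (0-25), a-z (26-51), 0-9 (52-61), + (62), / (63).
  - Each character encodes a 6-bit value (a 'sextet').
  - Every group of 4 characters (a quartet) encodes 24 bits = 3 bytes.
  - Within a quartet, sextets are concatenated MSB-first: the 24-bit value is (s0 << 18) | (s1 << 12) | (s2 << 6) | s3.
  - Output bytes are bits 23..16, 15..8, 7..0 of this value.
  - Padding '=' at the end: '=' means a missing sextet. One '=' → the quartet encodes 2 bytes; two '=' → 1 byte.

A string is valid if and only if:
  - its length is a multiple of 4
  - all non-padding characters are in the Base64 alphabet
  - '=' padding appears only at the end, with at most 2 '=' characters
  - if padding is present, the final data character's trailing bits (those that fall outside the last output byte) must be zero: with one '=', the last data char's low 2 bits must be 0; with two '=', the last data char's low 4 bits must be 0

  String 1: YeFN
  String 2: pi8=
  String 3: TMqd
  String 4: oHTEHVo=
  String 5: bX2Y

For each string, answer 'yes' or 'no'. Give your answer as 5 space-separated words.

String 1: 'YeFN' → valid
String 2: 'pi8=' → valid
String 3: 'TMqd' → valid
String 4: 'oHTEHVo=' → valid
String 5: 'bX2Y' → valid

Answer: yes yes yes yes yes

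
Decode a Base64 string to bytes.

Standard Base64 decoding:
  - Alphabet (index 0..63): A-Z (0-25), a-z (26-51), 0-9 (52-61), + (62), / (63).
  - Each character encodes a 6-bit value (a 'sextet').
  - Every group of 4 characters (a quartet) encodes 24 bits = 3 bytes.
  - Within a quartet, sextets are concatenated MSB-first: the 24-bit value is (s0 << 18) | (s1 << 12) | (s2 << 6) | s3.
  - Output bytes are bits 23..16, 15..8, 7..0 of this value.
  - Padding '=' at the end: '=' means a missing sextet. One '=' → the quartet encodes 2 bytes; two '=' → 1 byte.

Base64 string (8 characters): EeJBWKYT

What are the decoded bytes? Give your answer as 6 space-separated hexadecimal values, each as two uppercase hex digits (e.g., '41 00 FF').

After char 0 ('E'=4): chars_in_quartet=1 acc=0x4 bytes_emitted=0
After char 1 ('e'=30): chars_in_quartet=2 acc=0x11E bytes_emitted=0
After char 2 ('J'=9): chars_in_quartet=3 acc=0x4789 bytes_emitted=0
After char 3 ('B'=1): chars_in_quartet=4 acc=0x11E241 -> emit 11 E2 41, reset; bytes_emitted=3
After char 4 ('W'=22): chars_in_quartet=1 acc=0x16 bytes_emitted=3
After char 5 ('K'=10): chars_in_quartet=2 acc=0x58A bytes_emitted=3
After char 6 ('Y'=24): chars_in_quartet=3 acc=0x16298 bytes_emitted=3
After char 7 ('T'=19): chars_in_quartet=4 acc=0x58A613 -> emit 58 A6 13, reset; bytes_emitted=6

Answer: 11 E2 41 58 A6 13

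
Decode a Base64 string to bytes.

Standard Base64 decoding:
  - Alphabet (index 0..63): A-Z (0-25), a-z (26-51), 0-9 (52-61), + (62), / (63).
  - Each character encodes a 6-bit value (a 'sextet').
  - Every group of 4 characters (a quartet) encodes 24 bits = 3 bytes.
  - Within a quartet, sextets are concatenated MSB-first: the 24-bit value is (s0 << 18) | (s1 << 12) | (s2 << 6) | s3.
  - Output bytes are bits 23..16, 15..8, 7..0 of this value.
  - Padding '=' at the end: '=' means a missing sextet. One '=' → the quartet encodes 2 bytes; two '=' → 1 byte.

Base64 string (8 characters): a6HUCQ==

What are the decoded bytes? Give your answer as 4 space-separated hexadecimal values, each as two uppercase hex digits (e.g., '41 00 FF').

After char 0 ('a'=26): chars_in_quartet=1 acc=0x1A bytes_emitted=0
After char 1 ('6'=58): chars_in_quartet=2 acc=0x6BA bytes_emitted=0
After char 2 ('H'=7): chars_in_quartet=3 acc=0x1AE87 bytes_emitted=0
After char 3 ('U'=20): chars_in_quartet=4 acc=0x6BA1D4 -> emit 6B A1 D4, reset; bytes_emitted=3
After char 4 ('C'=2): chars_in_quartet=1 acc=0x2 bytes_emitted=3
After char 5 ('Q'=16): chars_in_quartet=2 acc=0x90 bytes_emitted=3
Padding '==': partial quartet acc=0x90 -> emit 09; bytes_emitted=4

Answer: 6B A1 D4 09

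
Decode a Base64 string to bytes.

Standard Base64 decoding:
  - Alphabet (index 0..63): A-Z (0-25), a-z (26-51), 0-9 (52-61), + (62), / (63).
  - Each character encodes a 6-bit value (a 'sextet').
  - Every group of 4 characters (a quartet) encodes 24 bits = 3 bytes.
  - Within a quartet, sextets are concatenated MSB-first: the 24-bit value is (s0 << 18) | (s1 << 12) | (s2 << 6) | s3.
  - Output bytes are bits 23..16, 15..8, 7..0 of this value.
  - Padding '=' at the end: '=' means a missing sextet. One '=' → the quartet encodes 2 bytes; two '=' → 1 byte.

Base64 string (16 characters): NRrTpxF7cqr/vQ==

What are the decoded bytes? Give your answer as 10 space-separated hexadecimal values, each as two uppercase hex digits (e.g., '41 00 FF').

Answer: 35 1A D3 A7 11 7B 72 AA FF BD

Derivation:
After char 0 ('N'=13): chars_in_quartet=1 acc=0xD bytes_emitted=0
After char 1 ('R'=17): chars_in_quartet=2 acc=0x351 bytes_emitted=0
After char 2 ('r'=43): chars_in_quartet=3 acc=0xD46B bytes_emitted=0
After char 3 ('T'=19): chars_in_quartet=4 acc=0x351AD3 -> emit 35 1A D3, reset; bytes_emitted=3
After char 4 ('p'=41): chars_in_quartet=1 acc=0x29 bytes_emitted=3
After char 5 ('x'=49): chars_in_quartet=2 acc=0xA71 bytes_emitted=3
After char 6 ('F'=5): chars_in_quartet=3 acc=0x29C45 bytes_emitted=3
After char 7 ('7'=59): chars_in_quartet=4 acc=0xA7117B -> emit A7 11 7B, reset; bytes_emitted=6
After char 8 ('c'=28): chars_in_quartet=1 acc=0x1C bytes_emitted=6
After char 9 ('q'=42): chars_in_quartet=2 acc=0x72A bytes_emitted=6
After char 10 ('r'=43): chars_in_quartet=3 acc=0x1CAAB bytes_emitted=6
After char 11 ('/'=63): chars_in_quartet=4 acc=0x72AAFF -> emit 72 AA FF, reset; bytes_emitted=9
After char 12 ('v'=47): chars_in_quartet=1 acc=0x2F bytes_emitted=9
After char 13 ('Q'=16): chars_in_quartet=2 acc=0xBD0 bytes_emitted=9
Padding '==': partial quartet acc=0xBD0 -> emit BD; bytes_emitted=10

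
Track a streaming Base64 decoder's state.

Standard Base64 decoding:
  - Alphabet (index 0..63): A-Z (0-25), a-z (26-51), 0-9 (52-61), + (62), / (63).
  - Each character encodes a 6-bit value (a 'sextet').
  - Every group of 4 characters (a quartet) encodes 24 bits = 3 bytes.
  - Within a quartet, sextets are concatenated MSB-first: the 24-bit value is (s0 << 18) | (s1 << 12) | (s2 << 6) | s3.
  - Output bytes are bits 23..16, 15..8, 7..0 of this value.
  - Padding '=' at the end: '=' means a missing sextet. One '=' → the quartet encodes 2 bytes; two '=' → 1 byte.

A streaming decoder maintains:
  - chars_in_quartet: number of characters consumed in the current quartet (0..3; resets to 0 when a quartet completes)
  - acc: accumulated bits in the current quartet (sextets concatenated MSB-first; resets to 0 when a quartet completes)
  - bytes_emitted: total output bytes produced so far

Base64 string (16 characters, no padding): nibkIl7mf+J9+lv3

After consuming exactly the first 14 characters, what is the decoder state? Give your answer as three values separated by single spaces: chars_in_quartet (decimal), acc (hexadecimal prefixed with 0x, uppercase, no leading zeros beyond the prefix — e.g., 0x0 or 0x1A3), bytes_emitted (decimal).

After char 0 ('n'=39): chars_in_quartet=1 acc=0x27 bytes_emitted=0
After char 1 ('i'=34): chars_in_quartet=2 acc=0x9E2 bytes_emitted=0
After char 2 ('b'=27): chars_in_quartet=3 acc=0x2789B bytes_emitted=0
After char 3 ('k'=36): chars_in_quartet=4 acc=0x9E26E4 -> emit 9E 26 E4, reset; bytes_emitted=3
After char 4 ('I'=8): chars_in_quartet=1 acc=0x8 bytes_emitted=3
After char 5 ('l'=37): chars_in_quartet=2 acc=0x225 bytes_emitted=3
After char 6 ('7'=59): chars_in_quartet=3 acc=0x897B bytes_emitted=3
After char 7 ('m'=38): chars_in_quartet=4 acc=0x225EE6 -> emit 22 5E E6, reset; bytes_emitted=6
After char 8 ('f'=31): chars_in_quartet=1 acc=0x1F bytes_emitted=6
After char 9 ('+'=62): chars_in_quartet=2 acc=0x7FE bytes_emitted=6
After char 10 ('J'=9): chars_in_quartet=3 acc=0x1FF89 bytes_emitted=6
After char 11 ('9'=61): chars_in_quartet=4 acc=0x7FE27D -> emit 7F E2 7D, reset; bytes_emitted=9
After char 12 ('+'=62): chars_in_quartet=1 acc=0x3E bytes_emitted=9
After char 13 ('l'=37): chars_in_quartet=2 acc=0xFA5 bytes_emitted=9

Answer: 2 0xFA5 9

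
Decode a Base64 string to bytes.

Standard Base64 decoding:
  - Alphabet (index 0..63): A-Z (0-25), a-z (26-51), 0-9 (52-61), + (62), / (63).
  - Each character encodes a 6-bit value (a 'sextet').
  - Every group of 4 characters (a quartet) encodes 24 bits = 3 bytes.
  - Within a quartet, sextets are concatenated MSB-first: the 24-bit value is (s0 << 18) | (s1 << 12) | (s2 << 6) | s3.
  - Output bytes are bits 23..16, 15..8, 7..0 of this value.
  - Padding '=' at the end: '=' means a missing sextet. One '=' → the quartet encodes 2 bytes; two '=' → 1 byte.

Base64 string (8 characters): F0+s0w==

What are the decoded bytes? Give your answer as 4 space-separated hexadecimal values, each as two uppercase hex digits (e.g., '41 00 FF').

Answer: 17 4F AC D3

Derivation:
After char 0 ('F'=5): chars_in_quartet=1 acc=0x5 bytes_emitted=0
After char 1 ('0'=52): chars_in_quartet=2 acc=0x174 bytes_emitted=0
After char 2 ('+'=62): chars_in_quartet=3 acc=0x5D3E bytes_emitted=0
After char 3 ('s'=44): chars_in_quartet=4 acc=0x174FAC -> emit 17 4F AC, reset; bytes_emitted=3
After char 4 ('0'=52): chars_in_quartet=1 acc=0x34 bytes_emitted=3
After char 5 ('w'=48): chars_in_quartet=2 acc=0xD30 bytes_emitted=3
Padding '==': partial quartet acc=0xD30 -> emit D3; bytes_emitted=4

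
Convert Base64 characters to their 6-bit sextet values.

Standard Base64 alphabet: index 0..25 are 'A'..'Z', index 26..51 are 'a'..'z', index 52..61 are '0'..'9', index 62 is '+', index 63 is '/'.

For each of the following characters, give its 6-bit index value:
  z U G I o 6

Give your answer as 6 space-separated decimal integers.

'z': a..z range, 26 + ord('z') − ord('a') = 51
'U': A..Z range, ord('U') − ord('A') = 20
'G': A..Z range, ord('G') − ord('A') = 6
'I': A..Z range, ord('I') − ord('A') = 8
'o': a..z range, 26 + ord('o') − ord('a') = 40
'6': 0..9 range, 52 + ord('6') − ord('0') = 58

Answer: 51 20 6 8 40 58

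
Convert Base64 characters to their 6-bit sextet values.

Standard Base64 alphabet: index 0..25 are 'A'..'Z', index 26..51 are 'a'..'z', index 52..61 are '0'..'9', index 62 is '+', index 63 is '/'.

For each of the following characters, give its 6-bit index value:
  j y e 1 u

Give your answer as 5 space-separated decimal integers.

'j': a..z range, 26 + ord('j') − ord('a') = 35
'y': a..z range, 26 + ord('y') − ord('a') = 50
'e': a..z range, 26 + ord('e') − ord('a') = 30
'1': 0..9 range, 52 + ord('1') − ord('0') = 53
'u': a..z range, 26 + ord('u') − ord('a') = 46

Answer: 35 50 30 53 46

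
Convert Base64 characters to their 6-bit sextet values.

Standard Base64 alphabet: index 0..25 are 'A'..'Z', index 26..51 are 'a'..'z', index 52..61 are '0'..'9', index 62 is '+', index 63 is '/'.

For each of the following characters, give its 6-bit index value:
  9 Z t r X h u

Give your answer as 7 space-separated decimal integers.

Answer: 61 25 45 43 23 33 46

Derivation:
'9': 0..9 range, 52 + ord('9') − ord('0') = 61
'Z': A..Z range, ord('Z') − ord('A') = 25
't': a..z range, 26 + ord('t') − ord('a') = 45
'r': a..z range, 26 + ord('r') − ord('a') = 43
'X': A..Z range, ord('X') − ord('A') = 23
'h': a..z range, 26 + ord('h') − ord('a') = 33
'u': a..z range, 26 + ord('u') − ord('a') = 46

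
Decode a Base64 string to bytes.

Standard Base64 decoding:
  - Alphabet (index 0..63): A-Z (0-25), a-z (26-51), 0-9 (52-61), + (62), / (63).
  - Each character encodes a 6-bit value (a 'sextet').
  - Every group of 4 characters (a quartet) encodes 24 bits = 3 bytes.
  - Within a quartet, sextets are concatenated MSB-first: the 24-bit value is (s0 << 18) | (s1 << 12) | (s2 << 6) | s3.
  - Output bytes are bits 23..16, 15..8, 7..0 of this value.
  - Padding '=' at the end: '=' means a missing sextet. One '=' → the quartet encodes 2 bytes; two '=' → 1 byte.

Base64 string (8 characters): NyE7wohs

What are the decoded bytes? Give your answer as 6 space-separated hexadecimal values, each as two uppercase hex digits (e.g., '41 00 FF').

After char 0 ('N'=13): chars_in_quartet=1 acc=0xD bytes_emitted=0
After char 1 ('y'=50): chars_in_quartet=2 acc=0x372 bytes_emitted=0
After char 2 ('E'=4): chars_in_quartet=3 acc=0xDC84 bytes_emitted=0
After char 3 ('7'=59): chars_in_quartet=4 acc=0x37213B -> emit 37 21 3B, reset; bytes_emitted=3
After char 4 ('w'=48): chars_in_quartet=1 acc=0x30 bytes_emitted=3
After char 5 ('o'=40): chars_in_quartet=2 acc=0xC28 bytes_emitted=3
After char 6 ('h'=33): chars_in_quartet=3 acc=0x30A21 bytes_emitted=3
After char 7 ('s'=44): chars_in_quartet=4 acc=0xC2886C -> emit C2 88 6C, reset; bytes_emitted=6

Answer: 37 21 3B C2 88 6C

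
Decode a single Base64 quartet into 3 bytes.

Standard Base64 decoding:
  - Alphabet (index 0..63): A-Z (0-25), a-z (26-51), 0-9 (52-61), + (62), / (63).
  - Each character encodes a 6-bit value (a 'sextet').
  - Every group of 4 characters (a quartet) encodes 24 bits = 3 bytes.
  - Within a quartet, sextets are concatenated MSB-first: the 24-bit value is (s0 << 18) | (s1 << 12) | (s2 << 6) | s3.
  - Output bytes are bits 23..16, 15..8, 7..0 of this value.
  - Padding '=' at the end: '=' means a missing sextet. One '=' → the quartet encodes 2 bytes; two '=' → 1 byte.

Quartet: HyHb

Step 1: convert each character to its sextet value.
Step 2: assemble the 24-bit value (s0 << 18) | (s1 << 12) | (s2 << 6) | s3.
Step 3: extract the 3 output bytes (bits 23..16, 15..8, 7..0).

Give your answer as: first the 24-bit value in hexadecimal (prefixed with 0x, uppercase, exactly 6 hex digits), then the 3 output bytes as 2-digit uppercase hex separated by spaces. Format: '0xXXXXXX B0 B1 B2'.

Sextets: H=7, y=50, H=7, b=27
24-bit: (7<<18) | (50<<12) | (7<<6) | 27
      = 0x1C0000 | 0x032000 | 0x0001C0 | 0x00001B
      = 0x1F21DB
Bytes: (v>>16)&0xFF=1F, (v>>8)&0xFF=21, v&0xFF=DB

Answer: 0x1F21DB 1F 21 DB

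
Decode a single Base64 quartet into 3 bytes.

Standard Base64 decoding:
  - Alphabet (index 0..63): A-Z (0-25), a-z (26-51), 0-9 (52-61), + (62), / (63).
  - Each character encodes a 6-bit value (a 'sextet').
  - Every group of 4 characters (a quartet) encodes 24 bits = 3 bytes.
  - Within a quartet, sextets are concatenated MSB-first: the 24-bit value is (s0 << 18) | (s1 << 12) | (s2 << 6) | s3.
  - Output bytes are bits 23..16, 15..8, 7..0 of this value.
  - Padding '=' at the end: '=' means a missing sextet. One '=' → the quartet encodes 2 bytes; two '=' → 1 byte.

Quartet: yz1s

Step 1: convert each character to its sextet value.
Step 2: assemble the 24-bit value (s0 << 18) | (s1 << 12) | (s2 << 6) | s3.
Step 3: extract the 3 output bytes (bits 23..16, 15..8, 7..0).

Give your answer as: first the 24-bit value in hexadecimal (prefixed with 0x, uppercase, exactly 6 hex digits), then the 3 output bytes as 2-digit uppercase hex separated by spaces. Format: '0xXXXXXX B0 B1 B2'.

Answer: 0xCB3D6C CB 3D 6C

Derivation:
Sextets: y=50, z=51, 1=53, s=44
24-bit: (50<<18) | (51<<12) | (53<<6) | 44
      = 0xC80000 | 0x033000 | 0x000D40 | 0x00002C
      = 0xCB3D6C
Bytes: (v>>16)&0xFF=CB, (v>>8)&0xFF=3D, v&0xFF=6C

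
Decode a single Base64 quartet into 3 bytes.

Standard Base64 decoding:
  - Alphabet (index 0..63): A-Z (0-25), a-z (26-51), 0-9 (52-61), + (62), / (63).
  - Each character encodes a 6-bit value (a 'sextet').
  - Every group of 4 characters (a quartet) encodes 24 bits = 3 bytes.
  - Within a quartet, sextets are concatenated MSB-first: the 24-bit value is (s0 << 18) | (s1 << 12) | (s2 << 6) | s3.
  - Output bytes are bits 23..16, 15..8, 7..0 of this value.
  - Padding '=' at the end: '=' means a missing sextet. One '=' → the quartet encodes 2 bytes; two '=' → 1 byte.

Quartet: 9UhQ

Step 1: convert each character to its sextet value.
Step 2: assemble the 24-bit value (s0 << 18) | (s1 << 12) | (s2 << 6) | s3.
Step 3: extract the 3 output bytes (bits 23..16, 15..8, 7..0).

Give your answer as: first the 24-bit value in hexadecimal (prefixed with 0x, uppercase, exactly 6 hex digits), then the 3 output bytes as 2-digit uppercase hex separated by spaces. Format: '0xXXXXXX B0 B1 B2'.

Sextets: 9=61, U=20, h=33, Q=16
24-bit: (61<<18) | (20<<12) | (33<<6) | 16
      = 0xF40000 | 0x014000 | 0x000840 | 0x000010
      = 0xF54850
Bytes: (v>>16)&0xFF=F5, (v>>8)&0xFF=48, v&0xFF=50

Answer: 0xF54850 F5 48 50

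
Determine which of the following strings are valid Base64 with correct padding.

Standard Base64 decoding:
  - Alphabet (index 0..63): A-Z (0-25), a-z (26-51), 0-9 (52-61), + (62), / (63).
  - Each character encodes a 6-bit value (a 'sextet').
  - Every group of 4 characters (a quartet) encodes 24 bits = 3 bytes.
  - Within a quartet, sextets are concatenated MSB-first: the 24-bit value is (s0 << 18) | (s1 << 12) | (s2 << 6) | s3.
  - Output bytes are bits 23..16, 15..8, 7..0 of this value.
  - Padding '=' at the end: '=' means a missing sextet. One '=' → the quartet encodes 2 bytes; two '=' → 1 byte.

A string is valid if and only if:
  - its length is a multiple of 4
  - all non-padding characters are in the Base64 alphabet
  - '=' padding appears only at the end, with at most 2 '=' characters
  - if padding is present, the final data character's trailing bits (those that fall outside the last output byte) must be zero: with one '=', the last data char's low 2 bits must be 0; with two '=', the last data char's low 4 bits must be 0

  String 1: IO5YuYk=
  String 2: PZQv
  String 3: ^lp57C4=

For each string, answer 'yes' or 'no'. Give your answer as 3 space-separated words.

Answer: yes yes no

Derivation:
String 1: 'IO5YuYk=' → valid
String 2: 'PZQv' → valid
String 3: '^lp57C4=' → invalid (bad char(s): ['^'])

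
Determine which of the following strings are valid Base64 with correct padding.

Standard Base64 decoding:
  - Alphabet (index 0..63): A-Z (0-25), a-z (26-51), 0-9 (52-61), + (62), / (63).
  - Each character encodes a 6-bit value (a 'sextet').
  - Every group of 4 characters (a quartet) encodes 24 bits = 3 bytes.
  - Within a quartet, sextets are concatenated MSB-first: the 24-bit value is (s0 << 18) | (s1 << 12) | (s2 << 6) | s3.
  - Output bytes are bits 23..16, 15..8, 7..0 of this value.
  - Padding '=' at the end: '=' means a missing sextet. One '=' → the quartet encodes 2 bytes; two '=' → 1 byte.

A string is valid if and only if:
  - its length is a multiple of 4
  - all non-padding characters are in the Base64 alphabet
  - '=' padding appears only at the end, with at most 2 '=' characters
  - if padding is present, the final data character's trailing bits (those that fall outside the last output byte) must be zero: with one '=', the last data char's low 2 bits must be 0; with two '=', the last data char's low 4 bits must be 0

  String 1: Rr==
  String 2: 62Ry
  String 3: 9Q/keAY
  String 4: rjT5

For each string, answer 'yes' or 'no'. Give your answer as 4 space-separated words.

Answer: no yes no yes

Derivation:
String 1: 'Rr==' → invalid (bad trailing bits)
String 2: '62Ry' → valid
String 3: '9Q/keAY' → invalid (len=7 not mult of 4)
String 4: 'rjT5' → valid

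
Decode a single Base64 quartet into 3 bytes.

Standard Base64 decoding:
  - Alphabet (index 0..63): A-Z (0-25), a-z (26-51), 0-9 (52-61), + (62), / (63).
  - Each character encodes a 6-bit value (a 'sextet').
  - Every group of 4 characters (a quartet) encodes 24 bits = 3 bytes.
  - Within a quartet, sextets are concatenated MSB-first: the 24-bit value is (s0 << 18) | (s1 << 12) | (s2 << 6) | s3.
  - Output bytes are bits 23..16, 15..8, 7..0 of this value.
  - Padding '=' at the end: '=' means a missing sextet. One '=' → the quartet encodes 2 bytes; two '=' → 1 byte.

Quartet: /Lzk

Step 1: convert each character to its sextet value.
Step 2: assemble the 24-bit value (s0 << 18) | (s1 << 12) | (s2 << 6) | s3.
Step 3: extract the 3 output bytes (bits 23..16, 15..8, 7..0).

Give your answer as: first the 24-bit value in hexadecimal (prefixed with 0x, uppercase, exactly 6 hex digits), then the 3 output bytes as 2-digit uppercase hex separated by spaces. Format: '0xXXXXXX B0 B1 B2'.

Sextets: /=63, L=11, z=51, k=36
24-bit: (63<<18) | (11<<12) | (51<<6) | 36
      = 0xFC0000 | 0x00B000 | 0x000CC0 | 0x000024
      = 0xFCBCE4
Bytes: (v>>16)&0xFF=FC, (v>>8)&0xFF=BC, v&0xFF=E4

Answer: 0xFCBCE4 FC BC E4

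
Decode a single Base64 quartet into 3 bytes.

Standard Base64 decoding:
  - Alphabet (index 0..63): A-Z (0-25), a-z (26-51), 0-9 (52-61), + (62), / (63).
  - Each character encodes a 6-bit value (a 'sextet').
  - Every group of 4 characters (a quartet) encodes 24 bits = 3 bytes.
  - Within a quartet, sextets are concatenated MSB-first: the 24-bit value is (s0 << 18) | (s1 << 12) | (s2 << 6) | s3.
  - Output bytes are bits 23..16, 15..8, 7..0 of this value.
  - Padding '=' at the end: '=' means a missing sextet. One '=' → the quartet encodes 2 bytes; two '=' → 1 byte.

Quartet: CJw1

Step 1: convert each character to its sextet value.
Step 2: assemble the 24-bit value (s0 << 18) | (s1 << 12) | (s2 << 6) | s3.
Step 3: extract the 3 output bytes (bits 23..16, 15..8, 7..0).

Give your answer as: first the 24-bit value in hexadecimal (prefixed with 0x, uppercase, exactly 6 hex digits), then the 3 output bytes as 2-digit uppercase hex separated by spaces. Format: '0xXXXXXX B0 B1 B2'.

Sextets: C=2, J=9, w=48, 1=53
24-bit: (2<<18) | (9<<12) | (48<<6) | 53
      = 0x080000 | 0x009000 | 0x000C00 | 0x000035
      = 0x089C35
Bytes: (v>>16)&0xFF=08, (v>>8)&0xFF=9C, v&0xFF=35

Answer: 0x089C35 08 9C 35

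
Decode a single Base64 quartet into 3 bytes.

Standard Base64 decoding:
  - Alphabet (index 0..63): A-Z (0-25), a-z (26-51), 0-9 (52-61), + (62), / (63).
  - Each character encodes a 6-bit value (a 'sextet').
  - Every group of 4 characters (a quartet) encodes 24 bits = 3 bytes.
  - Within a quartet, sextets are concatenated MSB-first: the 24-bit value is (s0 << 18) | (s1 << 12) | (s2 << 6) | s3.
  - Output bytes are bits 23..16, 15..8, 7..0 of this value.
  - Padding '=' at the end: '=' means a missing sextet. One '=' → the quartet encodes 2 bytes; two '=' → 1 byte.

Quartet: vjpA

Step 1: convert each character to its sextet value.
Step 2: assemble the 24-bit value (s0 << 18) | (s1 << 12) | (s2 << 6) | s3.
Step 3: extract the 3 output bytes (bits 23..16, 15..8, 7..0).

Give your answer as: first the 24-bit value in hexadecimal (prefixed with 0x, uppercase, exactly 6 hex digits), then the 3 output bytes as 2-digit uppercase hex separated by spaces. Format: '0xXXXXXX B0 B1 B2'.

Sextets: v=47, j=35, p=41, A=0
24-bit: (47<<18) | (35<<12) | (41<<6) | 0
      = 0xBC0000 | 0x023000 | 0x000A40 | 0x000000
      = 0xBE3A40
Bytes: (v>>16)&0xFF=BE, (v>>8)&0xFF=3A, v&0xFF=40

Answer: 0xBE3A40 BE 3A 40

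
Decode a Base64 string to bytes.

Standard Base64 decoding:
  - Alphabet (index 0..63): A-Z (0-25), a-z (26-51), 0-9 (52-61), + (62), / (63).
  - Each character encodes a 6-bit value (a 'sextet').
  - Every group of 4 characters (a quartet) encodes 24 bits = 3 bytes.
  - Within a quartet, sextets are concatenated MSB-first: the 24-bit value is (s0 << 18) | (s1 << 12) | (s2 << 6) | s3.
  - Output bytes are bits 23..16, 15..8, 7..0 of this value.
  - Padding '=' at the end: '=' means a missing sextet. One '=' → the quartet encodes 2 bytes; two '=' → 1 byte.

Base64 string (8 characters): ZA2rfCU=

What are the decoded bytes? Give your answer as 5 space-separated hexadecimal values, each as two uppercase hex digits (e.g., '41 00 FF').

After char 0 ('Z'=25): chars_in_quartet=1 acc=0x19 bytes_emitted=0
After char 1 ('A'=0): chars_in_quartet=2 acc=0x640 bytes_emitted=0
After char 2 ('2'=54): chars_in_quartet=3 acc=0x19036 bytes_emitted=0
After char 3 ('r'=43): chars_in_quartet=4 acc=0x640DAB -> emit 64 0D AB, reset; bytes_emitted=3
After char 4 ('f'=31): chars_in_quartet=1 acc=0x1F bytes_emitted=3
After char 5 ('C'=2): chars_in_quartet=2 acc=0x7C2 bytes_emitted=3
After char 6 ('U'=20): chars_in_quartet=3 acc=0x1F094 bytes_emitted=3
Padding '=': partial quartet acc=0x1F094 -> emit 7C 25; bytes_emitted=5

Answer: 64 0D AB 7C 25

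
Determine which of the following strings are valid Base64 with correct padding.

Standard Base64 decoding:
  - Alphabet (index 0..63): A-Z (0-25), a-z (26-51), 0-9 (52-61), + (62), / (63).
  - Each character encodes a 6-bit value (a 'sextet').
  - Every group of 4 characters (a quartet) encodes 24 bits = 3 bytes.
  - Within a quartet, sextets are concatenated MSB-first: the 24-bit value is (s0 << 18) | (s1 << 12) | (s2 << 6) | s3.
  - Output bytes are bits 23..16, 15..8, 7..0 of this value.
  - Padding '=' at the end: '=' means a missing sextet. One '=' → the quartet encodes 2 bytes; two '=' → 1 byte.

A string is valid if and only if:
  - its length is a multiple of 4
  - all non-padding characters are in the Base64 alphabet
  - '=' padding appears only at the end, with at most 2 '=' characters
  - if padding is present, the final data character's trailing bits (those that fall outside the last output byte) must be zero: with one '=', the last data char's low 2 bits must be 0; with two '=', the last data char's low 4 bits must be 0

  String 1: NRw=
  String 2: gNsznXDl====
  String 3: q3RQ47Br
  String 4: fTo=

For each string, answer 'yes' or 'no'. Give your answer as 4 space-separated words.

String 1: 'NRw=' → valid
String 2: 'gNsznXDl====' → invalid (4 pad chars (max 2))
String 3: 'q3RQ47Br' → valid
String 4: 'fTo=' → valid

Answer: yes no yes yes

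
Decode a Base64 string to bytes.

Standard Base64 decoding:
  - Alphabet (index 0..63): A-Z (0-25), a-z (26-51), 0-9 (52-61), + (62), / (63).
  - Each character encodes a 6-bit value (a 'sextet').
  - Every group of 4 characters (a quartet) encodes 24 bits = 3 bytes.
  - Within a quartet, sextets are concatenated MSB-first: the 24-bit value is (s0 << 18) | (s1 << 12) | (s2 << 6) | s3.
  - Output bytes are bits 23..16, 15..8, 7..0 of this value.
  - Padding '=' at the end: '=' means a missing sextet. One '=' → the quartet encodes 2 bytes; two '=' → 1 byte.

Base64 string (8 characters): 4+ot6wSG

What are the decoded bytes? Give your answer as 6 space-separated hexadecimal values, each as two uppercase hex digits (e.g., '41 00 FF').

Answer: E3 EA 2D EB 04 86

Derivation:
After char 0 ('4'=56): chars_in_quartet=1 acc=0x38 bytes_emitted=0
After char 1 ('+'=62): chars_in_quartet=2 acc=0xE3E bytes_emitted=0
After char 2 ('o'=40): chars_in_quartet=3 acc=0x38FA8 bytes_emitted=0
After char 3 ('t'=45): chars_in_quartet=4 acc=0xE3EA2D -> emit E3 EA 2D, reset; bytes_emitted=3
After char 4 ('6'=58): chars_in_quartet=1 acc=0x3A bytes_emitted=3
After char 5 ('w'=48): chars_in_quartet=2 acc=0xEB0 bytes_emitted=3
After char 6 ('S'=18): chars_in_quartet=3 acc=0x3AC12 bytes_emitted=3
After char 7 ('G'=6): chars_in_quartet=4 acc=0xEB0486 -> emit EB 04 86, reset; bytes_emitted=6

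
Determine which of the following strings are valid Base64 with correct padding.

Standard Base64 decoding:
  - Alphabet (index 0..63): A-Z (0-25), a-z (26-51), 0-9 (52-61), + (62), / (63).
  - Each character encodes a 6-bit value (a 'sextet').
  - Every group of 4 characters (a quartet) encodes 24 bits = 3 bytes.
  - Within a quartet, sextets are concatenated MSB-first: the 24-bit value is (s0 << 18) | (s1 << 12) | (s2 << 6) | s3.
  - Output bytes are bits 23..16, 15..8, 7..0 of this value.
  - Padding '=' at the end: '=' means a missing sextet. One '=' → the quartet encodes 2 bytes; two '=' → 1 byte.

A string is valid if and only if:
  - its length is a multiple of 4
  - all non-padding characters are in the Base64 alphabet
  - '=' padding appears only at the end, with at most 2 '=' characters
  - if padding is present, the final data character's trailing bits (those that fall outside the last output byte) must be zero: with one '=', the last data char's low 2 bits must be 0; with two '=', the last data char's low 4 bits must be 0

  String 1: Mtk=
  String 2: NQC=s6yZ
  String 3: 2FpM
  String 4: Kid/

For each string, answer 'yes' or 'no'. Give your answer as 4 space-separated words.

String 1: 'Mtk=' → valid
String 2: 'NQC=s6yZ' → invalid (bad char(s): ['=']; '=' in middle)
String 3: '2FpM' → valid
String 4: 'Kid/' → valid

Answer: yes no yes yes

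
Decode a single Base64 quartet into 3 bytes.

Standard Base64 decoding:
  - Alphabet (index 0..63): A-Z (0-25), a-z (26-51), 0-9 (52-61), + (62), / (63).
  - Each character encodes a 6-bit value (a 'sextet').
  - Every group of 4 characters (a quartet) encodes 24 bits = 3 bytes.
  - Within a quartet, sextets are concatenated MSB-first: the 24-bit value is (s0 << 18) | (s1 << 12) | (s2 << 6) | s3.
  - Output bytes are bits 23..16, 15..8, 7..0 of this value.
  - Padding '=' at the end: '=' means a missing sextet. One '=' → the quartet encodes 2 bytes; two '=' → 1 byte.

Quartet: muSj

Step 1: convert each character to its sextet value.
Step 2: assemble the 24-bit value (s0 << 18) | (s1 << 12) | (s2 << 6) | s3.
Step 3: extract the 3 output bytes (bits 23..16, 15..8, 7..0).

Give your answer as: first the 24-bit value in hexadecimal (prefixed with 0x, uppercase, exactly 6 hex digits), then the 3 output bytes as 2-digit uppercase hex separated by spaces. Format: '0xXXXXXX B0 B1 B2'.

Sextets: m=38, u=46, S=18, j=35
24-bit: (38<<18) | (46<<12) | (18<<6) | 35
      = 0x980000 | 0x02E000 | 0x000480 | 0x000023
      = 0x9AE4A3
Bytes: (v>>16)&0xFF=9A, (v>>8)&0xFF=E4, v&0xFF=A3

Answer: 0x9AE4A3 9A E4 A3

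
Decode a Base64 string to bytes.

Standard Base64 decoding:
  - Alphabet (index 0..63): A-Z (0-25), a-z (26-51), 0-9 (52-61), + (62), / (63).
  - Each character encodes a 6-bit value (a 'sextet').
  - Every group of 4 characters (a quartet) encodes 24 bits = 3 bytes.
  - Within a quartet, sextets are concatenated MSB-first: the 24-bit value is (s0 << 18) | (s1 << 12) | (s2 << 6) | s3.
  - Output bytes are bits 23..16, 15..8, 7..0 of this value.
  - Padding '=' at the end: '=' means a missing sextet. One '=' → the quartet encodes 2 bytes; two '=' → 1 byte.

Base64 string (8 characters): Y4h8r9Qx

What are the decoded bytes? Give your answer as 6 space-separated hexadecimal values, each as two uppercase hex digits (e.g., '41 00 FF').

Answer: 63 88 7C AF D4 31

Derivation:
After char 0 ('Y'=24): chars_in_quartet=1 acc=0x18 bytes_emitted=0
After char 1 ('4'=56): chars_in_quartet=2 acc=0x638 bytes_emitted=0
After char 2 ('h'=33): chars_in_quartet=3 acc=0x18E21 bytes_emitted=0
After char 3 ('8'=60): chars_in_quartet=4 acc=0x63887C -> emit 63 88 7C, reset; bytes_emitted=3
After char 4 ('r'=43): chars_in_quartet=1 acc=0x2B bytes_emitted=3
After char 5 ('9'=61): chars_in_quartet=2 acc=0xAFD bytes_emitted=3
After char 6 ('Q'=16): chars_in_quartet=3 acc=0x2BF50 bytes_emitted=3
After char 7 ('x'=49): chars_in_quartet=4 acc=0xAFD431 -> emit AF D4 31, reset; bytes_emitted=6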